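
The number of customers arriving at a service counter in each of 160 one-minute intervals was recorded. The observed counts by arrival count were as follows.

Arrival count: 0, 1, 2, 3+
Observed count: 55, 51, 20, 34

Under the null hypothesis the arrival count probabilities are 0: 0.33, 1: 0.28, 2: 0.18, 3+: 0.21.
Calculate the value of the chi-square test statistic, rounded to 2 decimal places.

3.64

Expected counts E_i = n·p_i: 160×0.33 = 52.8, 160×0.28 = 44.8, 160×0.18 = 28.8, 160×0.21 = 33.6.
cat         O        E   (O−E)²/E
0          55     52.8      0.092
1          51     44.8      0.858
2          20     28.8      2.689
3+         34     33.6      0.005
Sum = 3.64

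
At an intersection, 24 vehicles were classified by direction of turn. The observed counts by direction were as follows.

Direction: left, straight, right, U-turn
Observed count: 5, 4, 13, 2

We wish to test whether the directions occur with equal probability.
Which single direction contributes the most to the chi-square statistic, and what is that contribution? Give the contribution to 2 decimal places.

Under H₀ each category has probability 1/4, so each expected count is 24/4 = 6.
left: (5 − 6)²/6 = 1/6 = 0.167
straight: (4 − 6)²/6 = 4/6 = 0.667
right: (13 − 6)²/6 = 49/6 = 8.167
U-turn: (2 − 6)²/6 = 16/6 = 2.667
The largest term is for right: 8.17.

right, 8.17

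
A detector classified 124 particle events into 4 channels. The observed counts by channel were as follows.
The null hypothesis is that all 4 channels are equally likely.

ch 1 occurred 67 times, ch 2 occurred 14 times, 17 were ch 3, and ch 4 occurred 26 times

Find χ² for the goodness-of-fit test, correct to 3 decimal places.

58.258

Expected count for each of the 4 categories: 124/4 = 31.
cat         O        E   (O−E)²/E
ch 1       67       31    41.8065
ch 2       14       31     9.3226
ch 3       17       31     6.3226
ch 4       26       31     0.8065
Sum = 58.258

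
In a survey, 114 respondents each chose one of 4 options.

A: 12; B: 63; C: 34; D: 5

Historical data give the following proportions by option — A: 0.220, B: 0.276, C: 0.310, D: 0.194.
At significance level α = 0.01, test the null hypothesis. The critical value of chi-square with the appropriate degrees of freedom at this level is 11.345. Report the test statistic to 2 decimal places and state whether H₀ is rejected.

51.73; reject

Expected counts E_i = n·p_i: 114×0.220 = 25.08, 114×0.276 = 31.464, 114×0.310 = 35.34, 114×0.194 = 22.116.
cat         O        E   (O−E)²/E
A          12    25.08      6.822
B          63   31.464     31.608
C          34    35.34      0.051
D           5   22.116     13.246
Sum = 51.73
df = 3. Since 51.73 > 11.345, we reject H₀.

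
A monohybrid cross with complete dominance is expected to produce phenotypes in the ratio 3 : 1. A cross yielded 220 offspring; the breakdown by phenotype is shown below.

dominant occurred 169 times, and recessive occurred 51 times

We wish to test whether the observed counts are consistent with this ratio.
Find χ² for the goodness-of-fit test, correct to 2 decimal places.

Ratio total = 4. Expected counts: 220×3/4 = 165, 220×1/4 = 55.
χ² = (169−165)²/165 + (51−55)²/55
   = 0.097 + 0.291
Sum = 0.39

0.39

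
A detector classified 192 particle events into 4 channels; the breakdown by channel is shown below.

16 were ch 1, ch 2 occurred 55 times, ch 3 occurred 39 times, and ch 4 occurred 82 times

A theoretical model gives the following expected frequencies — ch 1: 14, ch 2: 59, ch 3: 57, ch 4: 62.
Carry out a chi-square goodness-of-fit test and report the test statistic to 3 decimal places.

ch 1: (16 − 14)²/14 = 4/14 = 0.2857
ch 2: (55 − 59)²/59 = 16/59 = 0.2712
ch 3: (39 − 57)²/57 = 324/57 = 5.6842
ch 4: (82 − 62)²/62 = 400/62 = 6.4516
Sum = 12.693

12.693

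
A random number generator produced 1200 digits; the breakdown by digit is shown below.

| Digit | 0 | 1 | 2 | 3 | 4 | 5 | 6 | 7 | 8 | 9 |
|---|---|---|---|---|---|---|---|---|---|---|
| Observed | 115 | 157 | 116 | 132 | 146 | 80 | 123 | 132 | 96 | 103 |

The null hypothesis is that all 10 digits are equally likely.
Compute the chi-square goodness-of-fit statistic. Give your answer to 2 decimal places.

Expected count for each of the 10 categories: 1200/10 = 120.
cat         O        E   (O−E)²/E
0         115      120      0.208
1         157      120     11.408
2         116      120      0.133
3         132      120      1.200
4         146      120      5.633
5          80      120     13.333
6         123      120      0.075
7         132      120      1.200
8          96      120      4.800
9         103      120      2.408
Sum = 40.40

40.40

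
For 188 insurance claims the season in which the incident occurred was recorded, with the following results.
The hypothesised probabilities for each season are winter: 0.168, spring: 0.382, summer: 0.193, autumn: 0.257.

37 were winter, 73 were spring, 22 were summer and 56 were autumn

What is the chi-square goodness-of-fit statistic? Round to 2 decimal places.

7.79

Expected counts E_i = n·p_i: 188×0.168 = 31.584, 188×0.382 = 71.816, 188×0.193 = 36.284, 188×0.257 = 48.316.
winter: (37 − 31.584)²/31.584 = 29.333056/31.584 = 0.929
spring: (73 − 71.816)²/71.816 = 1.401856/71.816 = 0.020
summer: (22 − 36.284)²/36.284 = 204.032656/36.284 = 5.623
autumn: (56 − 48.316)²/48.316 = 59.043856/48.316 = 1.222
Sum = 7.79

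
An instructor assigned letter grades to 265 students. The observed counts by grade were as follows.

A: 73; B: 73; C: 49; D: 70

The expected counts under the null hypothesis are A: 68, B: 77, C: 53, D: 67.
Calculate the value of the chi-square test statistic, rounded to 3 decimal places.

cat         O        E   (O−E)²/E
A          73       68     0.3676
B          73       77     0.2078
C          49       53     0.3019
D          70       67     0.1343
Sum = 1.012

1.012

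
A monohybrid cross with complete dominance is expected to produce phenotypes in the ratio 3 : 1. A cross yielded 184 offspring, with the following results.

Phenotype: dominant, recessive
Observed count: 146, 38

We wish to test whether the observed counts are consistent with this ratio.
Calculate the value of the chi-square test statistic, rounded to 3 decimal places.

1.855

Ratio total = 4. Expected counts: 184×3/4 = 138, 184×1/4 = 46.
cat            O        E   (O−E)²/E
dominant     146      138     0.4638
recessive     38       46     1.3913
Sum = 1.855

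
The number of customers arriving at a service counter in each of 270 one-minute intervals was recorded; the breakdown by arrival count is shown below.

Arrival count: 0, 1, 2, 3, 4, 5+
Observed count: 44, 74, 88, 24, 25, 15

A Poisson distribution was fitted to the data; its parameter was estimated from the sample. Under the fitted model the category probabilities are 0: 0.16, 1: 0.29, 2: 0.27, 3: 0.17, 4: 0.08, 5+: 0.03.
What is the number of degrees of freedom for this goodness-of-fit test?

4

There are k = 6 categories and 1 parameter estimated from the data, so df = 6 − 1 − 1 = 4.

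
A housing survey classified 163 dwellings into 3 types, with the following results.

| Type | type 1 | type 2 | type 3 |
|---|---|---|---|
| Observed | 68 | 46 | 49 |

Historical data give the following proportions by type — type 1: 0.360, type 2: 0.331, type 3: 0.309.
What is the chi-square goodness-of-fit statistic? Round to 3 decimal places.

2.690

Expected counts E_i = n·p_i: 163×0.360 = 58.68, 163×0.331 = 53.953, 163×0.309 = 50.367.
χ² = (68−58.68)²/58.68 + (46−53.953)²/53.953 + (49−50.367)²/50.367
   = 1.4803 + 1.1723 + 0.0371
Sum = 2.690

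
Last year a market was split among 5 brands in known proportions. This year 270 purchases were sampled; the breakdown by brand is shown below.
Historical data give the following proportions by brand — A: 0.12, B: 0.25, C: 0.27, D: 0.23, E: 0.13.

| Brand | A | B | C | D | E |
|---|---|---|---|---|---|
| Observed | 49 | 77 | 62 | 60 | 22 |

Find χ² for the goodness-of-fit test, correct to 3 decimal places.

Expected counts E_i = n·p_i: 270×0.12 = 32.4, 270×0.25 = 67.5, 270×0.27 = 72.9, 270×0.23 = 62.1, 270×0.13 = 35.1.
A: (49 − 32.4)²/32.4 = 275.56/32.4 = 8.5049
B: (77 − 67.5)²/67.5 = 90.25/67.5 = 1.3370
C: (62 − 72.9)²/72.9 = 118.81/72.9 = 1.6298
D: (60 − 62.1)²/62.1 = 4.41/62.1 = 0.0710
E: (22 − 35.1)²/35.1 = 171.61/35.1 = 4.8892
Sum = 16.432

16.432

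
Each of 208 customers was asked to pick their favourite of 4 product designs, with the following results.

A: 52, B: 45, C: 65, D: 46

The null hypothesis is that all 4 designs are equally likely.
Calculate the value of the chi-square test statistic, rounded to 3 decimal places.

Expected count for each of the 4 categories: 208/4 = 52.
χ² = (52−52)²/52 + (45−52)²/52 + (65−52)²/52 + (46−52)²/52
   = 0.0000 + 0.9423 + 3.2500 + 0.6923
Sum = 4.885

4.885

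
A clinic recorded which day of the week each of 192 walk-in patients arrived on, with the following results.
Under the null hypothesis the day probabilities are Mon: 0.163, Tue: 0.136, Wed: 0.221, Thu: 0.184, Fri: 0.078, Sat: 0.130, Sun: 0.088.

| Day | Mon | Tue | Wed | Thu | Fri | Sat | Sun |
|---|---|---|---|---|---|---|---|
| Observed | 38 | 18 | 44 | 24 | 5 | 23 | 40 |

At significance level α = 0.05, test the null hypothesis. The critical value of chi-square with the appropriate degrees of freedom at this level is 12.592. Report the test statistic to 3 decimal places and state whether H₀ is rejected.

Expected counts E_i = n·p_i: 192×0.163 = 31.296, 192×0.136 = 26.112, 192×0.221 = 42.432, 192×0.184 = 35.328, 192×0.078 = 14.976, 192×0.130 = 24.96, 192×0.088 = 16.896.
cat         O        E   (O−E)²/E
Mon        38   31.296     1.4361
Tue        18   26.112     2.5201
Wed        44   42.432     0.0579
Thu        24   35.328     3.6323
Fri         5   14.976     6.6453
Sat        23    24.96     0.1539
Sun        40   16.896    31.5930
Sum = 46.039
df = 6. Since 46.039 > 12.592, we reject H₀.

46.039; reject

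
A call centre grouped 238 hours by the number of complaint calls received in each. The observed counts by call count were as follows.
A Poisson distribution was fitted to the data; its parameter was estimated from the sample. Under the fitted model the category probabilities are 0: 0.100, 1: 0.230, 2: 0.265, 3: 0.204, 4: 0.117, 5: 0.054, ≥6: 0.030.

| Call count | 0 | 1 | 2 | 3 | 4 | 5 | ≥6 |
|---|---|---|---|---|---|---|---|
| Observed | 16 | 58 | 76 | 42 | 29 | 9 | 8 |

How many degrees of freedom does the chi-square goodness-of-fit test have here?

There are k = 7 categories and 1 parameter estimated from the data, so df = 7 − 1 − 1 = 5.

5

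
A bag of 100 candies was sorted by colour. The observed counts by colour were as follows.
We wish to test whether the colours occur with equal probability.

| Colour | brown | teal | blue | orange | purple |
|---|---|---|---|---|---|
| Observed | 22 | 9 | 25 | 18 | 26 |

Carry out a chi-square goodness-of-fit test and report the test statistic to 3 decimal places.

9.500

Expected count for each of the 5 categories: 100/5 = 20.
cat         O        E   (O−E)²/E
brown      22       20     0.2000
teal        9       20     6.0500
blue       25       20     1.2500
orange     18       20     0.2000
purple     26       20     1.8000
Sum = 9.500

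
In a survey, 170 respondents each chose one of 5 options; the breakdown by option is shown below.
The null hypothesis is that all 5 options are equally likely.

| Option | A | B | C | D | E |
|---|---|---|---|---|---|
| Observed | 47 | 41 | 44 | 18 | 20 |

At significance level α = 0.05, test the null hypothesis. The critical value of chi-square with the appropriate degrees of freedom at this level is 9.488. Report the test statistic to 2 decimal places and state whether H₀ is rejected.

Expected count for each of the 5 categories: 170/5 = 34.
A: (47 − 34)²/34 = 169/34 = 4.971
B: (41 − 34)²/34 = 49/34 = 1.441
C: (44 − 34)²/34 = 100/34 = 2.941
D: (18 − 34)²/34 = 256/34 = 7.529
E: (20 − 34)²/34 = 196/34 = 5.765
Sum = 22.65
df = 4. Since 22.65 > 9.488, we reject H₀.

22.65; reject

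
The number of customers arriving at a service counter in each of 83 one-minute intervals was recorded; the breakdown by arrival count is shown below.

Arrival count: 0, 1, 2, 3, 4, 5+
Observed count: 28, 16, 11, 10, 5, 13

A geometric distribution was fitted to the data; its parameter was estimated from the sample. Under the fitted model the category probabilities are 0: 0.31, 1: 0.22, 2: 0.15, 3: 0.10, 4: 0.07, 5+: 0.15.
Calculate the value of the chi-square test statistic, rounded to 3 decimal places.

Expected counts E_i = n·p_i: 83×0.31 = 25.73, 83×0.22 = 18.26, 83×0.15 = 12.45, 83×0.10 = 8.3, 83×0.07 = 5.81, 83×0.15 = 12.45.
χ² = (28−25.73)²/25.73 + (16−18.26)²/18.26 + (11−12.45)²/12.45 + (10−8.3)²/8.3 + (5−5.81)²/5.81 + (13−12.45)²/12.45
   = 0.2003 + 0.2797 + 0.1689 + 0.3482 + 0.1129 + 0.0243
Sum = 1.134

1.134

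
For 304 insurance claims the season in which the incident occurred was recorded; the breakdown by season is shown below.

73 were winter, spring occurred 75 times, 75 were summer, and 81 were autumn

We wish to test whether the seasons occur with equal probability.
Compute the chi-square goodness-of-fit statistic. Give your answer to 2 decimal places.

0.47

Expected count for each of the 4 categories: 304/4 = 76.
χ² = (73−76)²/76 + (75−76)²/76 + (75−76)²/76 + (81−76)²/76
   = 0.118 + 0.013 + 0.013 + 0.329
Sum = 0.47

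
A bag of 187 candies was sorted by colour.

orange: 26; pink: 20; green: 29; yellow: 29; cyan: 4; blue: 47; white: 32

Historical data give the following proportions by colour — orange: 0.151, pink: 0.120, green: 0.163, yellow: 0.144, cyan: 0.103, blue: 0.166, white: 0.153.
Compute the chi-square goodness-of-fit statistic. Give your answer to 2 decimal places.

Expected counts E_i = n·p_i: 187×0.151 = 28.237, 187×0.120 = 22.44, 187×0.163 = 30.481, 187×0.144 = 26.928, 187×0.103 = 19.261, 187×0.166 = 31.042, 187×0.153 = 28.611.
cat         O        E   (O−E)²/E
orange     26   28.237      0.177
pink       20    22.44      0.265
green      29   30.481      0.072
yellow     29   26.928      0.159
cyan        4   19.261     12.092
blue       47   31.042      8.204
white      32   28.611      0.401
Sum = 21.37

21.37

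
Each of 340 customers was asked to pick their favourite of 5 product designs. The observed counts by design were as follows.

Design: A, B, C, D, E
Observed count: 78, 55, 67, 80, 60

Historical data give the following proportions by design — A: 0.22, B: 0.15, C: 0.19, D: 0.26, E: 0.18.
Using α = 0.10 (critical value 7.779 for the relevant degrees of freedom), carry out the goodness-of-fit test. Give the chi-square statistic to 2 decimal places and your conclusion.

1.36; do not reject

Expected counts E_i = n·p_i: 340×0.22 = 74.8, 340×0.15 = 51, 340×0.19 = 64.6, 340×0.26 = 88.4, 340×0.18 = 61.2.
A: (78 − 74.8)²/74.8 = 10.24/74.8 = 0.137
B: (55 − 51)²/51 = 16/51 = 0.314
C: (67 − 64.6)²/64.6 = 5.76/64.6 = 0.089
D: (80 − 88.4)²/88.4 = 70.56/88.4 = 0.798
E: (60 − 61.2)²/61.2 = 1.44/61.2 = 0.024
Sum = 1.36
df = 4. Since 1.36 < 7.779, we do not reject H₀.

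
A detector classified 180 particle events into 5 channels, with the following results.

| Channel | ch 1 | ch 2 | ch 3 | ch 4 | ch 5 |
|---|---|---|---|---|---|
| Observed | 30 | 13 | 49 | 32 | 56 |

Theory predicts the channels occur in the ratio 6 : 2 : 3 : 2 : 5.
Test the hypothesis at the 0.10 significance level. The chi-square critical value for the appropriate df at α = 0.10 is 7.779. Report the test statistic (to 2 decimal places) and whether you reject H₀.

Ratio total = 18. Expected counts: 180×6/18 = 60, 180×2/18 = 20, 180×3/18 = 30, 180×2/18 = 20, 180×5/18 = 50.
ch 1: (30 − 60)²/60 = 900/60 = 15.000
ch 2: (13 − 20)²/20 = 49/20 = 2.450
ch 3: (49 − 30)²/30 = 361/30 = 12.033
ch 4: (32 − 20)²/20 = 144/20 = 7.200
ch 5: (56 − 50)²/50 = 36/50 = 0.720
Sum = 37.40
df = 4. Since 37.40 > 7.779, we reject H₀.

37.40; reject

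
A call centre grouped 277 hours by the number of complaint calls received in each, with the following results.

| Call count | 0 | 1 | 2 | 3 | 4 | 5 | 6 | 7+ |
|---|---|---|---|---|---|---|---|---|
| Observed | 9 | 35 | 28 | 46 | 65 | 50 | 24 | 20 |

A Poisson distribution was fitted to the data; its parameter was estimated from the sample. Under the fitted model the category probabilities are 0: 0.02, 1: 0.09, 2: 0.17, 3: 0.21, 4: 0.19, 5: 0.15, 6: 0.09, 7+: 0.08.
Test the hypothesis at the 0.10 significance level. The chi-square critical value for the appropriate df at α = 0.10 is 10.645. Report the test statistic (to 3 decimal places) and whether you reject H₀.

Expected counts E_i = n·p_i: 277×0.02 = 5.54, 277×0.09 = 24.93, 277×0.17 = 47.09, 277×0.21 = 58.17, 277×0.19 = 52.63, 277×0.15 = 41.55, 277×0.09 = 24.93, 277×0.08 = 22.16.
cat         O        E   (O−E)²/E
0           9     5.54     2.1609
1          35    24.93     4.0676
2          28    47.09     7.7390
3          46    58.17     2.5461
4          65    52.63     2.9074
5          50    41.55     1.7185
6          24    24.93     0.0347
7+         20    22.16     0.2105
Sum = 21.385
df = 6. Since 21.385 > 10.645, we reject H₀.

21.385; reject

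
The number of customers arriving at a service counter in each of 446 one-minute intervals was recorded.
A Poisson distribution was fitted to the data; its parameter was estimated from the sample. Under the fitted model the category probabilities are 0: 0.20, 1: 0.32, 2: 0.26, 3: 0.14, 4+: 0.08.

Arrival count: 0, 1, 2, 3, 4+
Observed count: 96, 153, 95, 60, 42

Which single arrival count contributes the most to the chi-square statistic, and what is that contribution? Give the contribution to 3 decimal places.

Expected counts E_i = n·p_i: 446×0.20 = 89.2, 446×0.32 = 142.72, 446×0.26 = 115.96, 446×0.14 = 62.44, 446×0.08 = 35.68.
χ² = (96−89.2)²/89.2 + (153−142.72)²/142.72 + (95−115.96)²/115.96 + (60−62.44)²/62.44 + (42−35.68)²/35.68
   = 0.5184 + 0.7405 + 3.7886 + 0.0953 + 1.1195
The largest term is for 2: 3.789.

2, 3.789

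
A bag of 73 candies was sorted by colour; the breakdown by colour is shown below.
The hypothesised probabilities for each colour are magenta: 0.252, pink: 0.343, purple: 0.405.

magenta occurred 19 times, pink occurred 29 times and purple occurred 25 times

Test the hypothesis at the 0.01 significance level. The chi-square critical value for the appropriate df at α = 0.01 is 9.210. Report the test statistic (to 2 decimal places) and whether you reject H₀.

1.35; do not reject

Expected counts E_i = n·p_i: 73×0.252 = 18.396, 73×0.343 = 25.039, 73×0.405 = 29.565.
χ² = (19−18.396)²/18.396 + (29−25.039)²/25.039 + (25−29.565)²/29.565
   = 0.020 + 0.627 + 0.705
Sum = 1.35
df = 2. Since 1.35 < 9.210, we do not reject H₀.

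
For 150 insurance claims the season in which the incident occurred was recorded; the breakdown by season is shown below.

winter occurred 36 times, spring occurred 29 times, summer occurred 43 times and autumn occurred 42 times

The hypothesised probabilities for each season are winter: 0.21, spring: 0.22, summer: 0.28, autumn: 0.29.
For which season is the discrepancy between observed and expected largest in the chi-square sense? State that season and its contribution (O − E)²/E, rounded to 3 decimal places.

Expected counts E_i = n·p_i: 150×0.21 = 31.5, 150×0.22 = 33, 150×0.28 = 42, 150×0.29 = 43.5.
cat         O        E   (O−E)²/E
winter     36     31.5     0.6429
spring     29       33     0.4848
summer     43       42     0.0238
autumn     42     43.5     0.0517
The largest term is for winter: 0.643.

winter, 0.643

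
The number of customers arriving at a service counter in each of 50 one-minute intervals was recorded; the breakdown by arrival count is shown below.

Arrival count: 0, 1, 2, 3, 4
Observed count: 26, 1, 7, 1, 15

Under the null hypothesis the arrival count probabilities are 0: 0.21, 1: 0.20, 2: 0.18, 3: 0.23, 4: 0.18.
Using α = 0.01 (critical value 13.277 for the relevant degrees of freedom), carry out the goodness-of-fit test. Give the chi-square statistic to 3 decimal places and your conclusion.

Expected counts E_i = n·p_i: 50×0.21 = 10.5, 50×0.20 = 10, 50×0.18 = 9, 50×0.23 = 11.5, 50×0.18 = 9.
0: (26 − 10.5)²/10.5 = 240.25/10.5 = 22.8810
1: (1 − 10)²/10 = 81/10 = 8.1000
2: (7 − 9)²/9 = 4/9 = 0.4444
3: (1 − 11.5)²/11.5 = 110.25/11.5 = 9.5870
4: (15 − 9)²/9 = 36/9 = 4.0000
Sum = 45.012
df = 4. Since 45.012 > 13.277, we reject H₀.

45.012; reject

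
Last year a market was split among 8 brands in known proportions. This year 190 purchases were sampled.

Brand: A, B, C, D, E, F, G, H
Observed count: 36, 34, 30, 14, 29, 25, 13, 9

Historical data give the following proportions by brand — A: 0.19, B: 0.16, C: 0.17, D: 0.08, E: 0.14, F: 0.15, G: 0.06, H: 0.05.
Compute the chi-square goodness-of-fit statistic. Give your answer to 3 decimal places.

Expected counts E_i = n·p_i: 190×0.19 = 36.1, 190×0.16 = 30.4, 190×0.17 = 32.3, 190×0.08 = 15.2, 190×0.14 = 26.6, 190×0.15 = 28.5, 190×0.06 = 11.4, 190×0.05 = 9.5.
cat         O        E   (O−E)²/E
A          36     36.1     0.0003
B          34     30.4     0.4263
C          30     32.3     0.1638
D          14     15.2     0.0947
E          29     26.6     0.2165
F          25     28.5     0.4298
G          13     11.4     0.2246
H           9      9.5     0.0263
Sum = 1.582

1.582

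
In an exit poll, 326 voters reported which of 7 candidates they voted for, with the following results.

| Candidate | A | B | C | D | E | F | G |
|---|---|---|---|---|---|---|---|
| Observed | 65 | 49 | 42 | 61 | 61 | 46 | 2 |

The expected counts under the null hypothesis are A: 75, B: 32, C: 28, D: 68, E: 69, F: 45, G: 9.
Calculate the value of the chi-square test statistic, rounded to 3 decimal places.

χ² = (65−75)²/75 + (49−32)²/32 + (42−28)²/28 + (61−68)²/68 + (61−69)²/69 + (46−45)²/45 + (2−9)²/9
   = 1.3333 + 9.0313 + 7.0000 + 0.7206 + 0.9275 + 0.0222 + 5.4444
Sum = 24.479

24.479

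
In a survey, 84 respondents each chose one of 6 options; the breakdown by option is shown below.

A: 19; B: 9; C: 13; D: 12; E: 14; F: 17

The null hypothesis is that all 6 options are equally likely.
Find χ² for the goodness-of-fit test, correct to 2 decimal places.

Expected count for each of the 6 categories: 84/6 = 14.
cat         O        E   (O−E)²/E
A          19       14      1.786
B           9       14      1.786
C          13       14      0.071
D          12       14      0.286
E          14       14      0.000
F          17       14      0.643
Sum = 4.57

4.57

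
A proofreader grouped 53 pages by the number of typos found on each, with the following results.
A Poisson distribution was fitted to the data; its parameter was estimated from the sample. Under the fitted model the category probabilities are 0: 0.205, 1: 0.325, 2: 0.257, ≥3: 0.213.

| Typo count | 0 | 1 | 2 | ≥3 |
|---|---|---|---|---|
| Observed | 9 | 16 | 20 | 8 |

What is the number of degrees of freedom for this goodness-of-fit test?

2

There are k = 4 categories and 1 parameter estimated from the data, so df = 4 − 1 − 1 = 2.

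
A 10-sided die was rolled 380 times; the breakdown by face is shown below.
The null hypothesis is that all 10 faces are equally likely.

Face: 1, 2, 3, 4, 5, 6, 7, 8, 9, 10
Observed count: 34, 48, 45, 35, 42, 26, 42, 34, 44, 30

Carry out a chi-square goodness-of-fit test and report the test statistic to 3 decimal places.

Expected count for each of the 10 categories: 380/10 = 38.
cat         O        E   (O−E)²/E
1          34       38     0.4211
2          48       38     2.6316
3          45       38     1.2895
4          35       38     0.2368
5          42       38     0.4211
6          26       38     3.7895
7          42       38     0.4211
8          34       38     0.4211
9          44       38     0.9474
10         30       38     1.6842
Sum = 12.263

12.263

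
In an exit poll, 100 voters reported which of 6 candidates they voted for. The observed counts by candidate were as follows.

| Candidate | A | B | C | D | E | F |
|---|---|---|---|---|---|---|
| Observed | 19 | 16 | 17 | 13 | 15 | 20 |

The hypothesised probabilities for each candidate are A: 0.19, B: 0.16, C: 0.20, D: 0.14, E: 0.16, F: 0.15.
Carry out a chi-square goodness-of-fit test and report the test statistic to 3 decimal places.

Expected counts E_i = n·p_i: 100×0.19 = 19, 100×0.16 = 16, 100×0.20 = 20, 100×0.14 = 14, 100×0.16 = 16, 100×0.15 = 15.
A: (19 − 19)²/19 = 0/19 = 0.0000
B: (16 − 16)²/16 = 0/16 = 0.0000
C: (17 − 20)²/20 = 9/20 = 0.4500
D: (13 − 14)²/14 = 1/14 = 0.0714
E: (15 − 16)²/16 = 1/16 = 0.0625
F: (20 − 15)²/15 = 25/15 = 1.6667
Sum = 2.251

2.251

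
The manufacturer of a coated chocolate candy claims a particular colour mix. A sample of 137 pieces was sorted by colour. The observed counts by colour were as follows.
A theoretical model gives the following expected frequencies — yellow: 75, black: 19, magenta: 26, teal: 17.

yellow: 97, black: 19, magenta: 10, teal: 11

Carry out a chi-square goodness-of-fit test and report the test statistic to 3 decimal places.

cat          O        E   (O−E)²/E
yellow      97       75     6.4533
black       19       19     0.0000
magenta     10       26     9.8462
teal        11       17     2.1176
Sum = 18.417

18.417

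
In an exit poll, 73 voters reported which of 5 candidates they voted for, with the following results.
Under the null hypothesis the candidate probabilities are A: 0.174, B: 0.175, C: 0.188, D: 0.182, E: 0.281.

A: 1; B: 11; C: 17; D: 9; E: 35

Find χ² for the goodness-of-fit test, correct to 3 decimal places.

23.423

Expected counts E_i = n·p_i: 73×0.174 = 12.702, 73×0.175 = 12.775, 73×0.188 = 13.724, 73×0.182 = 13.286, 73×0.281 = 20.513.
χ² = (1−12.702)²/12.702 + (11−12.775)²/12.775 + (17−13.724)²/13.724 + (9−13.286)²/13.286 + (35−20.513)²/20.513
   = 10.7807 + 0.2466 + 0.7820 + 1.3826 + 10.2312
Sum = 23.423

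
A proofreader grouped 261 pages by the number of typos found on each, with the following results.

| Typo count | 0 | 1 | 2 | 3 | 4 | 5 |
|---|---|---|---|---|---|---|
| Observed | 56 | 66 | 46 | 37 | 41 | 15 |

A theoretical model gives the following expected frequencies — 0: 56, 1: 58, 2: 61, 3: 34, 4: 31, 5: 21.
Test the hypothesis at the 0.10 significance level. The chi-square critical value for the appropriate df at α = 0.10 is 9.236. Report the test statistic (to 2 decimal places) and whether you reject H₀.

10.00; reject

0: (56 − 56)²/56 = 0/56 = 0.000
1: (66 − 58)²/58 = 64/58 = 1.103
2: (46 − 61)²/61 = 225/61 = 3.689
3: (37 − 34)²/34 = 9/34 = 0.265
4: (41 − 31)²/31 = 100/31 = 3.226
5: (15 − 21)²/21 = 36/21 = 1.714
Sum = 10.00
df = 5. Since 10.00 > 9.236, we reject H₀.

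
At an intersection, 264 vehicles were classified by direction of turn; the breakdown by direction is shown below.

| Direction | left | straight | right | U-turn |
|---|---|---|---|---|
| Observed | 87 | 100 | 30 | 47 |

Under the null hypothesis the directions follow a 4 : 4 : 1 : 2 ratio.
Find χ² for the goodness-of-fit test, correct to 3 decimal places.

Ratio total = 11. Expected counts: 264×4/11 = 96, 264×4/11 = 96, 264×1/11 = 24, 264×2/11 = 48.
χ² = (87−96)²/96 + (100−96)²/96 + (30−24)²/24 + (47−48)²/48
   = 0.8438 + 0.1667 + 1.5000 + 0.0208
Sum = 2.531

2.531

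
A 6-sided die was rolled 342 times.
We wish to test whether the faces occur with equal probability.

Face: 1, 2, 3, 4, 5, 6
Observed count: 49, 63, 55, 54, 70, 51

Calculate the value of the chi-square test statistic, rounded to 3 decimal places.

5.579

Expected count for each of the 6 categories: 342/6 = 57.
χ² = (49−57)²/57 + (63−57)²/57 + (55−57)²/57 + (54−57)²/57 + (70−57)²/57 + (51−57)²/57
   = 1.1228 + 0.6316 + 0.0702 + 0.1579 + 2.9649 + 0.6316
Sum = 5.579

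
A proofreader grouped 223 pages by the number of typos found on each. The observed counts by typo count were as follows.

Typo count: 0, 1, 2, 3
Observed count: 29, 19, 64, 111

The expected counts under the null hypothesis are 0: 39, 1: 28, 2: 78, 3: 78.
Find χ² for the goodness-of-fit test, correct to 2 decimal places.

0: (29 − 39)²/39 = 100/39 = 2.564
1: (19 − 28)²/28 = 81/28 = 2.893
2: (64 − 78)²/78 = 196/78 = 2.513
3: (111 − 78)²/78 = 1089/78 = 13.962
Sum = 21.93

21.93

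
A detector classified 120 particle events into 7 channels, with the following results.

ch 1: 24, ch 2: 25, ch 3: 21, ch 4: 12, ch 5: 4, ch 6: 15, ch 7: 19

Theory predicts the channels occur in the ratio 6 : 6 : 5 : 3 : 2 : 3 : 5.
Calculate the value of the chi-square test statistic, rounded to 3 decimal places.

2.892

Ratio total = 30. Expected counts: 120×6/30 = 24, 120×6/30 = 24, 120×5/30 = 20, 120×3/30 = 12, 120×2/30 = 8, 120×3/30 = 12, 120×5/30 = 20.
ch 1: (24 − 24)²/24 = 0/24 = 0.0000
ch 2: (25 − 24)²/24 = 1/24 = 0.0417
ch 3: (21 − 20)²/20 = 1/20 = 0.0500
ch 4: (12 − 12)²/12 = 0/12 = 0.0000
ch 5: (4 − 8)²/8 = 16/8 = 2.0000
ch 6: (15 − 12)²/12 = 9/12 = 0.7500
ch 7: (19 − 20)²/20 = 1/20 = 0.0500
Sum = 2.892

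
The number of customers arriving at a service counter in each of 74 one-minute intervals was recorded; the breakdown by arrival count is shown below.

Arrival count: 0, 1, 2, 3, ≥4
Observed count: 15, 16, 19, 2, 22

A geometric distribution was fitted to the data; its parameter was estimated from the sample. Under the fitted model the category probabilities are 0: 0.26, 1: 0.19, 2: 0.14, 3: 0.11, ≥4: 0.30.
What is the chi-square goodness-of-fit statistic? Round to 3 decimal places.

Expected counts E_i = n·p_i: 74×0.26 = 19.24, 74×0.19 = 14.06, 74×0.14 = 10.36, 74×0.11 = 8.14, 74×0.30 = 22.2.
cat         O        E   (O−E)²/E
0          15    19.24     0.9344
1          16    14.06     0.2677
2          19    10.36     7.2056
3           2     8.14     4.6314
≥4         22     22.2     0.0018
Sum = 13.041

13.041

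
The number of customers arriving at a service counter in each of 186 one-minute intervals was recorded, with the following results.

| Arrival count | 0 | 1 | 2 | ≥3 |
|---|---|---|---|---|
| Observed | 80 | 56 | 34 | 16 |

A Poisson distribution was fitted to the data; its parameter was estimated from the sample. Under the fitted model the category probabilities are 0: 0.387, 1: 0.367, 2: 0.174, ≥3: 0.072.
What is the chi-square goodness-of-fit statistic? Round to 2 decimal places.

Expected counts E_i = n·p_i: 186×0.387 = 71.982, 186×0.367 = 68.262, 186×0.174 = 32.364, 186×0.072 = 13.392.
0: (80 − 71.982)²/71.982 = 64.288324/71.982 = 0.893
1: (56 − 68.262)²/68.262 = 150.356644/68.262 = 2.203
2: (34 − 32.364)²/32.364 = 2.676496/32.364 = 0.083
≥3: (16 − 13.392)²/13.392 = 6.801664/13.392 = 0.508
Sum = 3.69

3.69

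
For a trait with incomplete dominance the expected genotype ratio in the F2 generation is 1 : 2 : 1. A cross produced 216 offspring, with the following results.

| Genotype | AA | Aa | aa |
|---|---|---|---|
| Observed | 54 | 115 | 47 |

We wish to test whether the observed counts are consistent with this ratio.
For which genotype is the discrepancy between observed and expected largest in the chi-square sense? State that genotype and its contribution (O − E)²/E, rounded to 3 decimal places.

aa, 0.907

Ratio total = 4. Expected counts: 216×1/4 = 54, 216×2/4 = 108, 216×1/4 = 54.
AA: (54 − 54)²/54 = 0/54 = 0.0000
Aa: (115 − 108)²/108 = 49/108 = 0.4537
aa: (47 − 54)²/54 = 49/54 = 0.9074
The largest term is for aa: 0.907.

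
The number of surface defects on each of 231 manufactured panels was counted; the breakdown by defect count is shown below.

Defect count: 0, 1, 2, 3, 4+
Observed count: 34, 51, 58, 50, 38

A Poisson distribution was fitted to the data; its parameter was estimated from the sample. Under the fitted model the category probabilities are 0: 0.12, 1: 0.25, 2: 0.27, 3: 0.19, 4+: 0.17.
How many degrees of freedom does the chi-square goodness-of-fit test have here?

There are k = 5 categories and 1 parameter estimated from the data, so df = 5 − 1 − 1 = 3.

3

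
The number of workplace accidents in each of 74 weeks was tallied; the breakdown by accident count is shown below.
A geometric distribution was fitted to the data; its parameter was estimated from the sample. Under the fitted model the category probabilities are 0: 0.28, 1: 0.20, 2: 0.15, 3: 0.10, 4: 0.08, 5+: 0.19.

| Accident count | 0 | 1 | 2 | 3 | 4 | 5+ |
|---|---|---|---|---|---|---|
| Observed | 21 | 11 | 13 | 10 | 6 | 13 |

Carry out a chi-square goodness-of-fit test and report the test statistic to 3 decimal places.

2.299

Expected counts E_i = n·p_i: 74×0.28 = 20.72, 74×0.20 = 14.8, 74×0.15 = 11.1, 74×0.10 = 7.4, 74×0.08 = 5.92, 74×0.19 = 14.06.
cat         O        E   (O−E)²/E
0          21    20.72     0.0038
1          11     14.8     0.9757
2          13     11.1     0.3252
3          10      7.4     0.9135
4           6     5.92     0.0011
5+         13    14.06     0.0799
Sum = 2.299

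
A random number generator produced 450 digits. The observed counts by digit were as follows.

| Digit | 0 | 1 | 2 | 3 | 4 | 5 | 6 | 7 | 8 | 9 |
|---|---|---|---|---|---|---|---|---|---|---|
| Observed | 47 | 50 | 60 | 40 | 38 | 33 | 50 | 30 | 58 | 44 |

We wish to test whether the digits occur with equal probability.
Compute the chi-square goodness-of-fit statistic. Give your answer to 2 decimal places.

Under H₀ each category has probability 1/10, so each expected count is 450/10 = 45.
cat         O        E   (O−E)²/E
0          47       45      0.089
1          50       45      0.556
2          60       45      5.000
3          40       45      0.556
4          38       45      1.089
5          33       45      3.200
6          50       45      0.556
7          30       45      5.000
8          58       45      3.756
9          44       45      0.022
Sum = 19.82

19.82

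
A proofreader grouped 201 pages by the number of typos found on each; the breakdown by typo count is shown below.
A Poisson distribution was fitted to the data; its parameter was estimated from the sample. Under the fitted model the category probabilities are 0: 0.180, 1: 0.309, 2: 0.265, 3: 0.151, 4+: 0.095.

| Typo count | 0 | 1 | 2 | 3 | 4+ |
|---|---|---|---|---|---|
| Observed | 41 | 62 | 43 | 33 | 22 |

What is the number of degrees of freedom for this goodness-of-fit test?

There are k = 5 categories and 1 parameter estimated from the data, so df = 5 − 1 − 1 = 3.

3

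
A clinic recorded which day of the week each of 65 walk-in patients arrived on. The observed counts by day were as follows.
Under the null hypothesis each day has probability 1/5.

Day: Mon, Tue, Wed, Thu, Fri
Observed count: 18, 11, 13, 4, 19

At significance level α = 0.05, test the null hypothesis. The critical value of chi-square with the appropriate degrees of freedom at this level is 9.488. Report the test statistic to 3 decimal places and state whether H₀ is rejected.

Expected count for each of the 5 categories: 65/5 = 13.
χ² = (18−13)²/13 + (11−13)²/13 + (13−13)²/13 + (4−13)²/13 + (19−13)²/13
   = 1.9231 + 0.3077 + 0.0000 + 6.2308 + 2.7692
Sum = 11.231
df = 4. Since 11.231 > 9.488, we reject H₀.

11.231; reject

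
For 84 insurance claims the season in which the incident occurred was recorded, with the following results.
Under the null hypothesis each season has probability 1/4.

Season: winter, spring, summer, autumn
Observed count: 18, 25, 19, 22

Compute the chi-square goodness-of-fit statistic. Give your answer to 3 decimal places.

1.429

Under H₀ each category has probability 1/4, so each expected count is 84/4 = 21.
cat         O        E   (O−E)²/E
winter     18       21     0.4286
spring     25       21     0.7619
summer     19       21     0.1905
autumn     22       21     0.0476
Sum = 1.429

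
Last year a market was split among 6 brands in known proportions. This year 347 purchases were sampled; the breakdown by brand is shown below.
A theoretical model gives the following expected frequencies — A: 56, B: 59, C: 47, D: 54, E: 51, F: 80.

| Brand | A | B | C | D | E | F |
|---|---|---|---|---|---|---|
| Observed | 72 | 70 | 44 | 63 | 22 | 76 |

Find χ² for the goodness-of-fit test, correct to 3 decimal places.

χ² = (72−56)²/56 + (70−59)²/59 + (44−47)²/47 + (63−54)²/54 + (22−51)²/51 + (76−80)²/80
   = 4.5714 + 2.0508 + 0.1915 + 1.5000 + 16.4902 + 0.2000
Sum = 25.004

25.004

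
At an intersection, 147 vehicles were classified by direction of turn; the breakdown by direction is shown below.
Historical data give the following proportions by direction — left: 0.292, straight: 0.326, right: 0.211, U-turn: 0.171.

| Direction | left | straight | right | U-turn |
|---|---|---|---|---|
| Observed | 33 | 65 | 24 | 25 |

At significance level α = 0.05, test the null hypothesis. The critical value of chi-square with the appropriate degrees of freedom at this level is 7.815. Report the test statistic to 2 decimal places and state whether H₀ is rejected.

9.97; reject

Expected counts E_i = n·p_i: 147×0.292 = 42.924, 147×0.326 = 47.922, 147×0.211 = 31.017, 147×0.171 = 25.137.
χ² = (33−42.924)²/42.924 + (65−47.922)²/47.922 + (24−31.017)²/31.017 + (25−25.137)²/25.137
   = 2.294 + 6.086 + 1.587 + 0.001
Sum = 9.97
df = 3. Since 9.97 > 7.815, we reject H₀.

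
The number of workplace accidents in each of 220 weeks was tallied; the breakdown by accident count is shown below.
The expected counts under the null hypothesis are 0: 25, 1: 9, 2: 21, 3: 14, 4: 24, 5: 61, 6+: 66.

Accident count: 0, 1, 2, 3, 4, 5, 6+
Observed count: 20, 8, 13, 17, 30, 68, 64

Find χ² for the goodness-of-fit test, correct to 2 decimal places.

7.17

0: (20 − 25)²/25 = 25/25 = 1.000
1: (8 − 9)²/9 = 1/9 = 0.111
2: (13 − 21)²/21 = 64/21 = 3.048
3: (17 − 14)²/14 = 9/14 = 0.643
4: (30 − 24)²/24 = 36/24 = 1.500
5: (68 − 61)²/61 = 49/61 = 0.803
6+: (64 − 66)²/66 = 4/66 = 0.061
Sum = 7.17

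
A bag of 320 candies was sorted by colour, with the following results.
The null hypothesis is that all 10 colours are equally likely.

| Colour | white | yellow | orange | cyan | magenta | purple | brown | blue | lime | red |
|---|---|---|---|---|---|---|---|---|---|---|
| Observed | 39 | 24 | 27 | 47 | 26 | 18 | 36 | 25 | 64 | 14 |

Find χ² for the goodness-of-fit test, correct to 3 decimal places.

Expected count for each of the 10 categories: 320/10 = 32.
cat          O        E   (O−E)²/E
white       39       32     1.5313
yellow      24       32     2.0000
orange      27       32     0.7813
cyan        47       32     7.0313
magenta     26       32     1.1250
purple      18       32     6.1250
brown       36       32     0.5000
blue        25       32     1.5313
lime        64       32    32.0000
red         14       32    10.1250
Sum = 62.750

62.750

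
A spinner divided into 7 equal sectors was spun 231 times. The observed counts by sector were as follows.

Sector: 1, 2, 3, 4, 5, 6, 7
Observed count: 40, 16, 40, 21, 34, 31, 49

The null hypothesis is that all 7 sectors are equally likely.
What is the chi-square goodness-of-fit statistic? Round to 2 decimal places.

Expected count for each of the 7 categories: 231/7 = 33.
χ² = (40−33)²/33 + (16−33)²/33 + (40−33)²/33 + (21−33)²/33 + (34−33)²/33 + (31−33)²/33 + (49−33)²/33
   = 1.485 + 8.758 + 1.485 + 4.364 + 0.030 + 0.121 + 7.758
Sum = 24.00

24.00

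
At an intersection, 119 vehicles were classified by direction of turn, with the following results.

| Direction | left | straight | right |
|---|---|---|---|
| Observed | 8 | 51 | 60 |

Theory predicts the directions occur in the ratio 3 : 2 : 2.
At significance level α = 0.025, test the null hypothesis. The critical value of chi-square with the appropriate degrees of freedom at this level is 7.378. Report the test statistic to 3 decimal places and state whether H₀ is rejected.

Ratio total = 7. Expected counts: 119×3/7 = 51, 119×2/7 = 34, 119×2/7 = 34.
left: (8 − 51)²/51 = 1849/51 = 36.2549
straight: (51 − 34)²/34 = 289/34 = 8.5000
right: (60 − 34)²/34 = 676/34 = 19.8824
Sum = 64.637
df = 2. Since 64.637 > 7.378, we reject H₀.

64.637; reject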